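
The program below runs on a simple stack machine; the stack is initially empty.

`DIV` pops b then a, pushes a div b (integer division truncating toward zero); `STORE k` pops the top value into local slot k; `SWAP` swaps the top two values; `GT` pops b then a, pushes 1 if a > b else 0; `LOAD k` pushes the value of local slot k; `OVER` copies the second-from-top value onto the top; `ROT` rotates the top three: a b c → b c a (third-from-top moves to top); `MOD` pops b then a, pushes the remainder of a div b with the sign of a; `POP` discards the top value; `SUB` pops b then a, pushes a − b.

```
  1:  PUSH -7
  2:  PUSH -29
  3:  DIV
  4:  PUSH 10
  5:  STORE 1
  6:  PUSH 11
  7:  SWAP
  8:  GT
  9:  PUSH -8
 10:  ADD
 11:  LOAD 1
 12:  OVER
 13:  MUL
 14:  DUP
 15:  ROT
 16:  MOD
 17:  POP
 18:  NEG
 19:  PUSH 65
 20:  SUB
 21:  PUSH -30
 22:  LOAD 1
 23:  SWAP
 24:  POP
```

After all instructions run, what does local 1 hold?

10

PUSH -7  → [-7]
PUSH -29 → [-7, -29]
DIV      → [0]
PUSH 10  → [0, 10]
STORE 1  → [0]
PUSH 11  → [0, 11]
SWAP     → [11, 0]
GT       → [1]
PUSH -8  → [1, -8]
ADD      → [-7]
LOAD 1   → [-7, 10]
OVER     → [-7, 10, -7]
MUL      → [-7, -70]
DUP      → [-7, -70, -70]
ROT      → [-70, -70, -7]
MOD      → [-70, 0]
POP      → [-70]
NEG      → [70]
PUSH 65  → [70, 65]
SUB      → [5]
PUSH -30 → [5, -30]
LOAD 1   → [5, -30, 10]
SWAP     → [5, 10, -30]
POP      → [5, 10]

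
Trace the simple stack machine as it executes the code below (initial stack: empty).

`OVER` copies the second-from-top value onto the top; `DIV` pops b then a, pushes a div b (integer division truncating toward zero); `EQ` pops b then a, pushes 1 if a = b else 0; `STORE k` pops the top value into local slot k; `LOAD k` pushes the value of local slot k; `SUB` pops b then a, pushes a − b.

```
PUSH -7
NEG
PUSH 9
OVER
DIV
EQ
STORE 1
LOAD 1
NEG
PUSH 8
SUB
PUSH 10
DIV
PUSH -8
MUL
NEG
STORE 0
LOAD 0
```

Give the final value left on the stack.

0

PUSH -7 : -7
NEG     : 7
PUSH 9  : 7 9
OVER    : 7 9 7
DIV     : 7 1
EQ      : 0
STORE 1 : (empty)
LOAD 1  : 0
NEG     : 0
PUSH 8  : 0 8
SUB     : -8
PUSH 10 : -8 10
DIV     : 0
PUSH -8 : 0 -8
MUL     : 0
NEG     : 0
STORE 0 : (empty)
LOAD 0  : 0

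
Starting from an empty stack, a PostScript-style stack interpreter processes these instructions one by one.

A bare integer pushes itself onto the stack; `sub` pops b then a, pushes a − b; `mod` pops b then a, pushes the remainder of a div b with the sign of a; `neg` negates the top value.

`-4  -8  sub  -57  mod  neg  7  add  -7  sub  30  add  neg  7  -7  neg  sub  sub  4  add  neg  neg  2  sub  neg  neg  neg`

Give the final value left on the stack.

38

-4   [-4]
-8   [-4, -8]
sub  [4]
-57  [4, -57]
mod  [4]
neg  [-4]
7    [-4, 7]
add  [3]
-7   [3, -7]
sub  [10]
30   [10, 30]
add  [40]
neg  [-40]
7    [-40, 7]
-7   [-40, 7, -7]
neg  [-40, 7, 7]
sub  [-40, 0]
sub  [-40]
4    [-40, 4]
add  [-36]
neg  [36]
neg  [-36]
2    [-36, 2]
sub  [-38]
neg  [38]
neg  [-38]
neg  [38]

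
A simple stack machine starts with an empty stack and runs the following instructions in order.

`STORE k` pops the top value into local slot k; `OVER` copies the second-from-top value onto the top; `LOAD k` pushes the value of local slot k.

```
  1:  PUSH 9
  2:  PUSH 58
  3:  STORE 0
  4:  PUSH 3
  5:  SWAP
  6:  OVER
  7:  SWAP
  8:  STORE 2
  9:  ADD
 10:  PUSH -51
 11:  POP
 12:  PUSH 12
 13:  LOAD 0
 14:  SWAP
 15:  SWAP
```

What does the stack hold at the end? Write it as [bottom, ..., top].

PUSH 9   : [9]
PUSH 58  : [9, 58]
STORE 0  : [9]
PUSH 3   : [9, 3]
SWAP     : [3, 9]
OVER     : [3, 9, 3]
SWAP     : [3, 3, 9]
STORE 2  : [3, 3]
ADD      : [6]
PUSH -51 : [6, -51]
POP      : [6]
PUSH 12  : [6, 12]
LOAD 0   : [6, 12, 58]
SWAP     : [6, 58, 12]
SWAP     : [6, 12, 58]

[6, 12, 58]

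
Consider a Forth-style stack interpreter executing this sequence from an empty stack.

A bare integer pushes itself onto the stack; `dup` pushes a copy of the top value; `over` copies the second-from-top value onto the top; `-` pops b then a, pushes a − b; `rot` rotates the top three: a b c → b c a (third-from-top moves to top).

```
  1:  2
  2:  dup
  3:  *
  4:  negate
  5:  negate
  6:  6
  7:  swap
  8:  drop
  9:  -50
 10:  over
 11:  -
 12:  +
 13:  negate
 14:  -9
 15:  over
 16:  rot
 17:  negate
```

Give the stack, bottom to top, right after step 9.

[6, -50]

2      -> [2]
dup    -> [2, 2]
*      -> [4]
negate -> [-4]
negate -> [4]
6      -> [4, 6]
swap   -> [6, 4]
drop   -> [6]
-50    -> [6, -50]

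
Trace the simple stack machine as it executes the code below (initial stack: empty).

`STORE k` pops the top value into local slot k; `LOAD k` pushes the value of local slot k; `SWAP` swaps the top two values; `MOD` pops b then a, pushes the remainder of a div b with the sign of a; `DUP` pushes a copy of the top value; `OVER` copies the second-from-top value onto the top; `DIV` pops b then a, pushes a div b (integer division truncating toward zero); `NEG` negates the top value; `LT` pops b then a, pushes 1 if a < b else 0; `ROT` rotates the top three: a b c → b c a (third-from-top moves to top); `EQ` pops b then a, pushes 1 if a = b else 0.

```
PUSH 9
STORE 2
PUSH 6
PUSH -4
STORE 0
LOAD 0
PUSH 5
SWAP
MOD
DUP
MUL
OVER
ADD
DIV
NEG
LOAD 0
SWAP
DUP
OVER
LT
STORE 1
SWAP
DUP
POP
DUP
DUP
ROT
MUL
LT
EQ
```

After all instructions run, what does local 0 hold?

-4

PUSH 9  → [9]
STORE 2 → []
PUSH 6  → [6]
PUSH -4 → [6, -4]
STORE 0 → [6]
LOAD 0  → [6, -4]
PUSH 5  → [6, -4, 5]
SWAP    → [6, 5, -4]
MOD     → [6, 1]
DUP     → [6, 1, 1]
MUL     → [6, 1]
OVER    → [6, 1, 6]
ADD     → [6, 7]
DIV     → [0]
NEG     → [0]
LOAD 0  → [0, -4]
SWAP    → [-4, 0]
DUP     → [-4, 0, 0]
OVER    → [-4, 0, 0, 0]
LT      → [-4, 0, 0]
STORE 1 → [-4, 0]
SWAP    → [0, -4]
DUP     → [0, -4, -4]
POP     → [0, -4]
DUP     → [0, -4, -4]
DUP     → [0, -4, -4, -4]
ROT     → [0, -4, -4, -4]
MUL     → [0, -4, 16]
LT      → [0, 1]
EQ      → [0]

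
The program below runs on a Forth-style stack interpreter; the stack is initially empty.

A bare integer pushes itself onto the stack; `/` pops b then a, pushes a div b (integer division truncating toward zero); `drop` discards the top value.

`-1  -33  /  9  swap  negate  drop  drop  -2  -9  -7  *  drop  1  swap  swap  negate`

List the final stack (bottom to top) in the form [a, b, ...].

-1     : [-1]
-33    : [-1, -33]
/      : [0]
9      : [0, 9]
swap   : [9, 0]
negate : [9, 0]
drop   : [9]
drop   : []
-2     : [-2]
-9     : [-2, -9]
-7     : [-2, -9, -7]
*      : [-2, 63]
drop   : [-2]
1      : [-2, 1]
swap   : [1, -2]
swap   : [-2, 1]
negate : [-2, -1]

[-2, -1]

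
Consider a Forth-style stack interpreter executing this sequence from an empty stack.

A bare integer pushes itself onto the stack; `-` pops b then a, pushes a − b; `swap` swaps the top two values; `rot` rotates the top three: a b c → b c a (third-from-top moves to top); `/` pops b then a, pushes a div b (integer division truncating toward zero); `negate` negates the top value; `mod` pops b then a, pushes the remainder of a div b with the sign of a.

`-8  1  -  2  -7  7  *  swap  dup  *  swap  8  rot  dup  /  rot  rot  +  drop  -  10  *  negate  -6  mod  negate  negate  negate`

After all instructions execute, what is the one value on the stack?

-8      [-8]
1       [-8, 1]
-       [-9]
2       [-9, 2]
-7      [-9, 2, -7]
7       [-9, 2, -7, 7]
*       [-9, 2, -49]
swap    [-9, -49, 2]
dup     [-9, -49, 2, 2]
*       [-9, -49, 4]
swap    [-9, 4, -49]
8       [-9, 4, -49, 8]
rot     [-9, -49, 8, 4]
dup     [-9, -49, 8, 4, 4]
/       [-9, -49, 8, 1]
rot     [-9, 8, 1, -49]
rot     [-9, 1, -49, 8]
+       [-9, 1, -41]
drop    [-9, 1]
-       [-10]
10      [-10, 10]
*       [-100]
negate  [100]
-6      [100, -6]
mod     [4]
negate  [-4]
negate  [4]
negate  [-4]

-4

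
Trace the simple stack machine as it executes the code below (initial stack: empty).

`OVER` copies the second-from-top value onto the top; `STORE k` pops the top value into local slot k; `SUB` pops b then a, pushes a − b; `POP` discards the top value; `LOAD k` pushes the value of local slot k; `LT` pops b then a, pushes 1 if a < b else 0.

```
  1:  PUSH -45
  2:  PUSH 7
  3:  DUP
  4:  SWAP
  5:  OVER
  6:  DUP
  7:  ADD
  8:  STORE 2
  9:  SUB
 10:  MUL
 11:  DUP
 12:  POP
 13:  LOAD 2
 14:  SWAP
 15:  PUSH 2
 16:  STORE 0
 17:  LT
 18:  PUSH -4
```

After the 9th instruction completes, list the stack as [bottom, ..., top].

PUSH -45 → -45
PUSH 7   → -45 7
DUP      → -45 7 7
SWAP     → -45 7 7
OVER     → -45 7 7 7
DUP      → -45 7 7 7 7
ADD      → -45 7 7 14
STORE 2  → -45 7 7
SUB      → -45 0

[-45, 0]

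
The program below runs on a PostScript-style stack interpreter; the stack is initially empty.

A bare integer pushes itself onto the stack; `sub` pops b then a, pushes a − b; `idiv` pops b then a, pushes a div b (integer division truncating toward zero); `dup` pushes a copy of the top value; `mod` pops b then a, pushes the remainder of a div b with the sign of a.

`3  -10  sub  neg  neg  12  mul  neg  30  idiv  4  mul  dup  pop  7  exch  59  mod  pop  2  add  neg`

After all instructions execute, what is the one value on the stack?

-9

3    -> 3
-10  -> 3 -10
sub  -> 13
neg  -> -13
neg  -> 13
12   -> 13 12
mul  -> 156
neg  -> -156
30   -> -156 30
idiv -> -5
4    -> -5 4
mul  -> -20
dup  -> -20 -20
pop  -> -20
7    -> -20 7
exch -> 7 -20
59   -> 7 -20 59
mod  -> 7 -20
pop  -> 7
2    -> 7 2
add  -> 9
neg  -> -9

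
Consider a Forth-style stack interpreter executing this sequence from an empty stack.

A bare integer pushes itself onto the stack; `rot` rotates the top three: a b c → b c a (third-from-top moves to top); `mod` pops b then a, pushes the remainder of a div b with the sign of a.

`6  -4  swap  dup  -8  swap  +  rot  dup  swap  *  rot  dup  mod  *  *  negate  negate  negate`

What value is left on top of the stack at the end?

6      -> 6
-4     -> 6 -4
swap   -> -4 6
dup    -> -4 6 6
-8     -> -4 6 6 -8
swap   -> -4 6 -8 6
+      -> -4 6 -2
rot    -> 6 -2 -4
dup    -> 6 -2 -4 -4
swap   -> 6 -2 -4 -4
*      -> 6 -2 16
rot    -> -2 16 6
dup    -> -2 16 6 6
mod    -> -2 16 0
*      -> -2 0
*      -> 0
negate -> 0
negate -> 0
negate -> 0

0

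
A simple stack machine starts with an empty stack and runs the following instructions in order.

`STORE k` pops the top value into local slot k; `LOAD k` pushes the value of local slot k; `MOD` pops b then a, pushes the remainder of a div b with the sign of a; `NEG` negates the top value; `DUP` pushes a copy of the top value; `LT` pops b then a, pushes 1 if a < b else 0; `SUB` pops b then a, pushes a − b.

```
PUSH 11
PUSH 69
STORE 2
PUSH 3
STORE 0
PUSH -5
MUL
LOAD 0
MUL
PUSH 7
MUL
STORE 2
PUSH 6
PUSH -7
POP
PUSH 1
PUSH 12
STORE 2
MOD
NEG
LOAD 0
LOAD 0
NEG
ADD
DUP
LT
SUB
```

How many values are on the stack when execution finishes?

1

PUSH 11 -> 11
PUSH 69 -> 11 69
STORE 2 -> 11
PUSH 3  -> 11 3
STORE 0 -> 11
PUSH -5 -> 11 -5
MUL     -> -55
LOAD 0  -> -55 3
MUL     -> -165
PUSH 7  -> -165 7
MUL     -> -1155
STORE 2 -> (empty)
PUSH 6  -> 6
PUSH -7 -> 6 -7
POP     -> 6
PUSH 1  -> 6 1
PUSH 12 -> 6 1 12
STORE 2 -> 6 1
MOD     -> 0
NEG     -> 0
LOAD 0  -> 0 3
LOAD 0  -> 0 3 3
NEG     -> 0 3 -3
ADD     -> 0 0
DUP     -> 0 0 0
LT      -> 0 0
SUB     -> 0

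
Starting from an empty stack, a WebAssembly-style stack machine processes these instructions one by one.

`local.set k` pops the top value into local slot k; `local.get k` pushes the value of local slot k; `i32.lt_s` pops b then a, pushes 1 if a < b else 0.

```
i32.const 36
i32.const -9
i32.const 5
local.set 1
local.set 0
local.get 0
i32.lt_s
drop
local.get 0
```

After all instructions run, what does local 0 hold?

i32.const 36 : [36]
i32.const -9 : [36, -9]
i32.const 5  : [36, -9, 5]
local.set 1  : [36, -9]
local.set 0  : [36]
local.get 0  : [36, -9]
i32.lt_s     : [0]
drop         : []
local.get 0  : [-9]

-9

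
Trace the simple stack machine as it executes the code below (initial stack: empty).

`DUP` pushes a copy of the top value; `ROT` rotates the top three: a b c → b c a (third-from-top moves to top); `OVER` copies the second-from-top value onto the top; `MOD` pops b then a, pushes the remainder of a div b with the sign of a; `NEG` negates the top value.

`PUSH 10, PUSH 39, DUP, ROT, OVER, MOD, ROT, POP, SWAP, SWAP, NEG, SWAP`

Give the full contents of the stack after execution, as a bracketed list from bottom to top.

[-10, 39]

PUSH 10 -> 10
PUSH 39 -> 10 39
DUP     -> 10 39 39
ROT     -> 39 39 10
OVER    -> 39 39 10 39
MOD     -> 39 39 10
ROT     -> 39 10 39
POP     -> 39 10
SWAP    -> 10 39
SWAP    -> 39 10
NEG     -> 39 -10
SWAP    -> -10 39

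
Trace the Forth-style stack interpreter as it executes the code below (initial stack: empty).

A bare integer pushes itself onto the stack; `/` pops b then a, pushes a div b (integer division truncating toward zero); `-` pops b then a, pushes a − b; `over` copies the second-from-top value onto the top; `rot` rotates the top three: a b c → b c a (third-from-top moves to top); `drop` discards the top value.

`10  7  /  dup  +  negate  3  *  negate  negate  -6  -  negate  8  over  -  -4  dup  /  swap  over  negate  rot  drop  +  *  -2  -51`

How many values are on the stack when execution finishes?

10     -> 10
7      -> 10 7
/      -> 1
dup    -> 1 1
+      -> 2
negate -> -2
3      -> -2 3
*      -> -6
negate -> 6
negate -> -6
-6     -> -6 -6
-      -> 0
negate -> 0
8      -> 0 8
over   -> 0 8 0
-      -> 0 8
-4     -> 0 8 -4
dup    -> 0 8 -4 -4
/      -> 0 8 1
swap   -> 0 1 8
over   -> 0 1 8 1
negate -> 0 1 8 -1
rot    -> 0 8 -1 1
drop   -> 0 8 -1
+      -> 0 7
*      -> 0
-2     -> 0 -2
-51    -> 0 -2 -51

3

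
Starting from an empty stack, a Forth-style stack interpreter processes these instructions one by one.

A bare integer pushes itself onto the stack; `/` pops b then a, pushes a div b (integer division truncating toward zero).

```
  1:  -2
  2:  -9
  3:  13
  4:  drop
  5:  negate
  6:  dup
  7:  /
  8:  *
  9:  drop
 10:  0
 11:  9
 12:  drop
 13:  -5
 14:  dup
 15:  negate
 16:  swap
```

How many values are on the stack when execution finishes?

-2     -> [-2]
-9     -> [-2, -9]
13     -> [-2, -9, 13]
drop   -> [-2, -9]
negate -> [-2, 9]
dup    -> [-2, 9, 9]
/      -> [-2, 1]
*      -> [-2]
drop   -> []
0      -> [0]
9      -> [0, 9]
drop   -> [0]
-5     -> [0, -5]
dup    -> [0, -5, -5]
negate -> [0, -5, 5]
swap   -> [0, 5, -5]

3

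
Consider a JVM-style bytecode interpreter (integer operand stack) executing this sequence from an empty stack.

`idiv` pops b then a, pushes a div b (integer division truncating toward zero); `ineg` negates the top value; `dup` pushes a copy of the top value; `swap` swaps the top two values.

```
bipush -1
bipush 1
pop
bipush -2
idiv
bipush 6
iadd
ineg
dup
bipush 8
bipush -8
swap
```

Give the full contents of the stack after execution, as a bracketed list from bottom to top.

bipush -1 -> -1
bipush 1  -> -1 1
pop       -> -1
bipush -2 -> -1 -2
idiv      -> 0
bipush 6  -> 0 6
iadd      -> 6
ineg      -> -6
dup       -> -6 -6
bipush 8  -> -6 -6 8
bipush -8 -> -6 -6 8 -8
swap      -> -6 -6 -8 8

[-6, -6, -8, 8]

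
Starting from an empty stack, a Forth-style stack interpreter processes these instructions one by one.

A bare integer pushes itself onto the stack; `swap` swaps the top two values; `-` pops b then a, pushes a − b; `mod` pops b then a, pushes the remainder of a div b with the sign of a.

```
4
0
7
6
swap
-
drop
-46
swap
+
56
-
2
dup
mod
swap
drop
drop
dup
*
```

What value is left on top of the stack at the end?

16

4    → 4
0    → 4 0
7    → 4 0 7
6    → 4 0 7 6
swap → 4 0 6 7
-    → 4 0 -1
drop → 4 0
-46  → 4 0 -46
swap → 4 -46 0
+    → 4 -46
56   → 4 -46 56
-    → 4 -102
2    → 4 -102 2
dup  → 4 -102 2 2
mod  → 4 -102 0
swap → 4 0 -102
drop → 4 0
drop → 4
dup  → 4 4
*    → 16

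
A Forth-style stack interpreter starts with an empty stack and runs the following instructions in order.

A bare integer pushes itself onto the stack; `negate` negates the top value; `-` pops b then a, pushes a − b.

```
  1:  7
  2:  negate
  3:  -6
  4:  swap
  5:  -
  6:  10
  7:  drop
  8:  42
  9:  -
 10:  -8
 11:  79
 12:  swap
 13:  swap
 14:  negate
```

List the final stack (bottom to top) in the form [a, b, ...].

7       7
negate  -7
-6      -7 -6
swap    -6 -7
-       1
10      1 10
drop    1
42      1 42
-       -41
-8      -41 -8
79      -41 -8 79
swap    -41 79 -8
swap    -41 -8 79
negate  -41 -8 -79

[-41, -8, -79]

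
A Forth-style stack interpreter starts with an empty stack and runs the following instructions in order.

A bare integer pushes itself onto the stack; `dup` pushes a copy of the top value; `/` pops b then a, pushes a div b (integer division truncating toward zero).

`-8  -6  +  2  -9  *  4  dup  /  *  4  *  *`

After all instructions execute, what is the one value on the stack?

-8  : [-8]
-6  : [-8, -6]
+   : [-14]
2   : [-14, 2]
-9  : [-14, 2, -9]
*   : [-14, -18]
4   : [-14, -18, 4]
dup : [-14, -18, 4, 4]
/   : [-14, -18, 1]
*   : [-14, -18]
4   : [-14, -18, 4]
*   : [-14, -72]
*   : [1008]

1008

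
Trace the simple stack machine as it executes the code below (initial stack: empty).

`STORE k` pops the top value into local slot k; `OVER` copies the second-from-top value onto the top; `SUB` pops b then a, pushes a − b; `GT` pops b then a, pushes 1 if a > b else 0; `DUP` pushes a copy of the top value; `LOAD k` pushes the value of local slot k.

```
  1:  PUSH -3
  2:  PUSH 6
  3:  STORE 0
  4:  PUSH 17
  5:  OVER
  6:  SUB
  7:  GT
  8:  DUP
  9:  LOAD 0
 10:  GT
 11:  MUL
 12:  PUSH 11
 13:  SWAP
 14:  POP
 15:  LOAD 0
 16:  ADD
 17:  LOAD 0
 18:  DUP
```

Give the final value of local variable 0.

PUSH -3 → [-3]
PUSH 6  → [-3, 6]
STORE 0 → [-3]
PUSH 17 → [-3, 17]
OVER    → [-3, 17, -3]
SUB     → [-3, 20]
GT      → [0]
DUP     → [0, 0]
LOAD 0  → [0, 0, 6]
GT      → [0, 0]
MUL     → [0]
PUSH 11 → [0, 11]
SWAP    → [11, 0]
POP     → [11]
LOAD 0  → [11, 6]
ADD     → [17]
LOAD 0  → [17, 6]
DUP     → [17, 6, 6]

6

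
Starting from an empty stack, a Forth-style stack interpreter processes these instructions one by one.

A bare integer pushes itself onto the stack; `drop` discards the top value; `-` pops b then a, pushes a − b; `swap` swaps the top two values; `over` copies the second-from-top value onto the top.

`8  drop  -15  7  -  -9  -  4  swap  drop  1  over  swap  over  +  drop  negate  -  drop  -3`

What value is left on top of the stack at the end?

-3

8      : [8]
drop   : []
-15    : [-15]
7      : [-15, 7]
-      : [-22]
-9     : [-22, -9]
-      : [-13]
4      : [-13, 4]
swap   : [4, -13]
drop   : [4]
1      : [4, 1]
over   : [4, 1, 4]
swap   : [4, 4, 1]
over   : [4, 4, 1, 4]
+      : [4, 4, 5]
drop   : [4, 4]
negate : [4, -4]
-      : [8]
drop   : []
-3     : [-3]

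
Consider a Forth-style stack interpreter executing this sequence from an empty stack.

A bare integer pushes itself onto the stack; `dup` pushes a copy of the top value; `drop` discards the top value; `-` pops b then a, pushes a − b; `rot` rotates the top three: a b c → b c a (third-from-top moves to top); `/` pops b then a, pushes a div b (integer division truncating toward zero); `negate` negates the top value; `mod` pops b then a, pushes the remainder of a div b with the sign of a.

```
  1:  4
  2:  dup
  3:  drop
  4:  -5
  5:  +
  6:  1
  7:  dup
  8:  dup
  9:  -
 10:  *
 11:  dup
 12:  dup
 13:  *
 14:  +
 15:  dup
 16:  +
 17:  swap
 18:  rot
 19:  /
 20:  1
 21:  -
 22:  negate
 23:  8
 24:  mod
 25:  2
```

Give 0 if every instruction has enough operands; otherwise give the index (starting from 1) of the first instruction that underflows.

18

4    → 4
dup  → 4 4
drop → 4
-5   → 4 -5
+    → -1
1    → -1 1
dup  → -1 1 1
dup  → -1 1 1 1
-    → -1 1 0
*    → -1 0
dup  → -1 0 0
dup  → -1 0 0 0
*    → -1 0 0
+    → -1 0
dup  → -1 0 0
+    → -1 0
swap → 0 -1
rot  — needs 3 operands, stack has 2 → underflow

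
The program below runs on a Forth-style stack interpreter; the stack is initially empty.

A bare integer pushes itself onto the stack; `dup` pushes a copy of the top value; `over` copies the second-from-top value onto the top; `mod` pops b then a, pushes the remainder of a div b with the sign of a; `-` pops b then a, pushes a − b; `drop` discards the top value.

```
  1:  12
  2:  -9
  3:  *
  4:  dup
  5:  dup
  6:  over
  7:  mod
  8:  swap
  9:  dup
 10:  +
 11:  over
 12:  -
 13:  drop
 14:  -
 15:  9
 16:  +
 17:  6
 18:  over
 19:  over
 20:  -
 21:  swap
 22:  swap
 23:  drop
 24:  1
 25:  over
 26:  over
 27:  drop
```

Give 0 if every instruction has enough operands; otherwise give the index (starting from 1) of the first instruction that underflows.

0

12   : [12]
-9   : [12, -9]
*    : [-108]
dup  : [-108, -108]
dup  : [-108, -108, -108]
over : [-108, -108, -108, -108]
mod  : [-108, -108, 0]
swap : [-108, 0, -108]
dup  : [-108, 0, -108, -108]
+    : [-108, 0, -216]
over : [-108, 0, -216, 0]
-    : [-108, 0, -216]
drop : [-108, 0]
-    : [-108]
9    : [-108, 9]
+    : [-99]
6    : [-99, 6]
over : [-99, 6, -99]
over : [-99, 6, -99, 6]
-    : [-99, 6, -105]
swap : [-99, -105, 6]
swap : [-99, 6, -105]
drop : [-99, 6]
1    : [-99, 6, 1]
over : [-99, 6, 1, 6]
over : [-99, 6, 1, 6, 1]
drop : [-99, 6, 1, 6]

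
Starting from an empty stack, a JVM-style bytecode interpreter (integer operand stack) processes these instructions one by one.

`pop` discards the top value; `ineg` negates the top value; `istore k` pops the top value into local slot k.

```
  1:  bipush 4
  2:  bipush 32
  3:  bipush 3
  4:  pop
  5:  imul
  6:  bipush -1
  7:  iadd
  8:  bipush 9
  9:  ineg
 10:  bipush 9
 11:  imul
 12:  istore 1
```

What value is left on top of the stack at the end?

bipush 4   4
bipush 32  4 32
bipush 3   4 32 3
pop        4 32
imul       128
bipush -1  128 -1
iadd       127
bipush 9   127 9
ineg       127 -9
bipush 9   127 -9 9
imul       127 -81
istore 1   127

127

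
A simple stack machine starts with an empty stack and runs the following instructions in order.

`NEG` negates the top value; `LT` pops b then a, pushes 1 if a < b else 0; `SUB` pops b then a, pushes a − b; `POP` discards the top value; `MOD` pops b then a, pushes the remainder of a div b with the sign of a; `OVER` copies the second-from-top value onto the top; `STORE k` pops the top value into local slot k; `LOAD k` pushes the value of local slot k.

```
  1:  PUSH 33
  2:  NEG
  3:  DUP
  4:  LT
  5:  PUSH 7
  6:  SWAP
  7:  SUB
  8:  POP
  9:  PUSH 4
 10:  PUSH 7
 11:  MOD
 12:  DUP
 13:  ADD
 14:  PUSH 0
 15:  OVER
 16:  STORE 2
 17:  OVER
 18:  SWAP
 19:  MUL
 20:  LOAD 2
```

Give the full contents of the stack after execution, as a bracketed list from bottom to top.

PUSH 33 -> [33]
NEG     -> [-33]
DUP     -> [-33, -33]
LT      -> [0]
PUSH 7  -> [0, 7]
SWAP    -> [7, 0]
SUB     -> [7]
POP     -> []
PUSH 4  -> [4]
PUSH 7  -> [4, 7]
MOD     -> [4]
DUP     -> [4, 4]
ADD     -> [8]
PUSH 0  -> [8, 0]
OVER    -> [8, 0, 8]
STORE 2 -> [8, 0]
OVER    -> [8, 0, 8]
SWAP    -> [8, 8, 0]
MUL     -> [8, 0]
LOAD 2  -> [8, 0, 8]

[8, 0, 8]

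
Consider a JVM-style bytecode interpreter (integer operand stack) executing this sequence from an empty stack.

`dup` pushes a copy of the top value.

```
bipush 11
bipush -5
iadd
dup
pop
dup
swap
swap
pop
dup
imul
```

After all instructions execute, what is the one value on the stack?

bipush 11  11
bipush -5  11 -5
iadd       6
dup        6 6
pop        6
dup        6 6
swap       6 6
swap       6 6
pop        6
dup        6 6
imul       36

36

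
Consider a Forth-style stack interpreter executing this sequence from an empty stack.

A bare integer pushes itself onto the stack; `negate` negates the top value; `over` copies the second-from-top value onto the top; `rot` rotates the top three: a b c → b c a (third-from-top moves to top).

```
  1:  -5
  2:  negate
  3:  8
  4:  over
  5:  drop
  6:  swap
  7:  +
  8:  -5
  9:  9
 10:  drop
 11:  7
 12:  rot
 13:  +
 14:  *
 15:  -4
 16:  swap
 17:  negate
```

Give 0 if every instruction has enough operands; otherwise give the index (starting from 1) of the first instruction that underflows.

0

-5     : -5
negate : 5
8      : 5 8
over   : 5 8 5
drop   : 5 8
swap   : 8 5
+      : 13
-5     : 13 -5
9      : 13 -5 9
drop   : 13 -5
7      : 13 -5 7
rot    : -5 7 13
+      : -5 20
*      : -100
-4     : -100 -4
swap   : -4 -100
negate : -4 100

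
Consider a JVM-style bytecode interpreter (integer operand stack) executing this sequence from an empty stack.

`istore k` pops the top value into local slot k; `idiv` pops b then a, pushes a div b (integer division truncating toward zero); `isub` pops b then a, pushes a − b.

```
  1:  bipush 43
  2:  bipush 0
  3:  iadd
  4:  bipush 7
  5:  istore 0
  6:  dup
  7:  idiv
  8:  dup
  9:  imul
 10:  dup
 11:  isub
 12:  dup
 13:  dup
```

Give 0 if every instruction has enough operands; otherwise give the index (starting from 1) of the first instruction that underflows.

bipush 43 -> [43]
bipush 0  -> [43, 0]
iadd      -> [43]
bipush 7  -> [43, 7]
istore 0  -> [43]
dup       -> [43, 43]
idiv      -> [1]
dup       -> [1, 1]
imul      -> [1]
dup       -> [1, 1]
isub      -> [0]
dup       -> [0, 0]
dup       -> [0, 0, 0]

0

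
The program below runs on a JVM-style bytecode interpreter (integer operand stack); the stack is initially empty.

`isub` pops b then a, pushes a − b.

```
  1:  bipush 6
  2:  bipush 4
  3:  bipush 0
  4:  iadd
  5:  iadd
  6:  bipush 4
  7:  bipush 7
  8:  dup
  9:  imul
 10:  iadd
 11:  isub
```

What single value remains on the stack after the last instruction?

-43

bipush 6 -> [6]
bipush 4 -> [6, 4]
bipush 0 -> [6, 4, 0]
iadd     -> [6, 4]
iadd     -> [10]
bipush 4 -> [10, 4]
bipush 7 -> [10, 4, 7]
dup      -> [10, 4, 7, 7]
imul     -> [10, 4, 49]
iadd     -> [10, 53]
isub     -> [-43]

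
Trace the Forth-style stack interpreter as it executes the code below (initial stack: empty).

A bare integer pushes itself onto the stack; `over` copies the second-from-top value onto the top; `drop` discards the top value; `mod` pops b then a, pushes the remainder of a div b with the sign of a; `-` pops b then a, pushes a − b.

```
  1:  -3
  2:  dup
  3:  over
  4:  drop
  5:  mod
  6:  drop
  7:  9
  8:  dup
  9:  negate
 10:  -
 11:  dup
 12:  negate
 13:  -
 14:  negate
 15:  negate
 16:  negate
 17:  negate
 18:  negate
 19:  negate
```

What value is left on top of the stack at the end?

-3     → -3
dup    → -3 -3
over   → -3 -3 -3
drop   → -3 -3
mod    → 0
drop   → (empty)
9      → 9
dup    → 9 9
negate → 9 -9
-      → 18
dup    → 18 18
negate → 18 -18
-      → 36
negate → -36
negate → 36
negate → -36
negate → 36
negate → -36
negate → 36

36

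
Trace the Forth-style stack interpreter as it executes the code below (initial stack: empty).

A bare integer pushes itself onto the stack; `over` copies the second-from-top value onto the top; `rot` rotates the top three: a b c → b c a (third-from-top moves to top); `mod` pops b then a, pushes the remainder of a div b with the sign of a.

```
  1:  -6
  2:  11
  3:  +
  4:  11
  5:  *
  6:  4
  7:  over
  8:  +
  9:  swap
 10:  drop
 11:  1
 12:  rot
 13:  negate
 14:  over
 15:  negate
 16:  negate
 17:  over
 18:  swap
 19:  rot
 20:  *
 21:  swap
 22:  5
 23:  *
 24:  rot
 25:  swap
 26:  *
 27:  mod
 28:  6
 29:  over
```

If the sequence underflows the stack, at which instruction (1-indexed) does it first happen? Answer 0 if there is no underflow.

-6   → [-6]
11   → [-6, 11]
+    → [5]
11   → [5, 11]
*    → [55]
4    → [55, 4]
over → [55, 4, 55]
+    → [55, 59]
swap → [59, 55]
drop → [59]
1    → [59, 1]
rot  — needs 3 operands, stack has 2 → underflow

12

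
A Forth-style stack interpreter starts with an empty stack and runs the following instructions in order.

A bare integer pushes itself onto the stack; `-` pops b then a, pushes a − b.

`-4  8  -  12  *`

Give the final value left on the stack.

-4  -4
8   -4 8
-   -12
12  -12 12
*   -144

-144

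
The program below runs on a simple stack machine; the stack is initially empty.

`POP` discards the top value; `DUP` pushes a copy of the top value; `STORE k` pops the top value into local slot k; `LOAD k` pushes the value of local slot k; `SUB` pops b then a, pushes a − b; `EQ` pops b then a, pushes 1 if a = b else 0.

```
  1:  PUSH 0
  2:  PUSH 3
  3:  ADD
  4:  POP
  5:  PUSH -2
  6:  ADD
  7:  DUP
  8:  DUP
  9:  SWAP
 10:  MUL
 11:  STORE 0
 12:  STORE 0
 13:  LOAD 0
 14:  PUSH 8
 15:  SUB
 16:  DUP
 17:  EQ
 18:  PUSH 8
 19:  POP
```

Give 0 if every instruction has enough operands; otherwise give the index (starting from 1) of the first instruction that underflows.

PUSH 0  → [0]
PUSH 3  → [0, 3]
ADD     → [3]
POP     → []
PUSH -2 → [-2]
ADD  — needs 2 operands, stack has 1 → underflow

6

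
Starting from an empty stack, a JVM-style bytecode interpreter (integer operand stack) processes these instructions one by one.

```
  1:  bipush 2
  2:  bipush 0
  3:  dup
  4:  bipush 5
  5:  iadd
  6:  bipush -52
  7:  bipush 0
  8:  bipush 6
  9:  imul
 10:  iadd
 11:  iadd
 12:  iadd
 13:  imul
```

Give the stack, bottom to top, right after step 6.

[2, 0, 5, -52]

bipush 2   -> [2]
bipush 0   -> [2, 0]
dup        -> [2, 0, 0]
bipush 5   -> [2, 0, 0, 5]
iadd       -> [2, 0, 5]
bipush -52 -> [2, 0, 5, -52]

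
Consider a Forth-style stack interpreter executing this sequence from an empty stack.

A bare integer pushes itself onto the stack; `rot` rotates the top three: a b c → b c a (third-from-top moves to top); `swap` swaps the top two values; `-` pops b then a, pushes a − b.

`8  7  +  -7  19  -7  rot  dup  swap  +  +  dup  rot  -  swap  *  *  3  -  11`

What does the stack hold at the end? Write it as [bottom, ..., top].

8    : 8
7    : 8 7
+    : 15
-7   : 15 -7
19   : 15 -7 19
-7   : 15 -7 19 -7
rot  : 15 19 -7 -7
dup  : 15 19 -7 -7 -7
swap : 15 19 -7 -7 -7
+    : 15 19 -7 -14
+    : 15 19 -21
dup  : 15 19 -21 -21
rot  : 15 -21 -21 19
-    : 15 -21 -40
swap : 15 -40 -21
*    : 15 840
*    : 12600
3    : 12600 3
-    : 12597
11   : 12597 11

[12597, 11]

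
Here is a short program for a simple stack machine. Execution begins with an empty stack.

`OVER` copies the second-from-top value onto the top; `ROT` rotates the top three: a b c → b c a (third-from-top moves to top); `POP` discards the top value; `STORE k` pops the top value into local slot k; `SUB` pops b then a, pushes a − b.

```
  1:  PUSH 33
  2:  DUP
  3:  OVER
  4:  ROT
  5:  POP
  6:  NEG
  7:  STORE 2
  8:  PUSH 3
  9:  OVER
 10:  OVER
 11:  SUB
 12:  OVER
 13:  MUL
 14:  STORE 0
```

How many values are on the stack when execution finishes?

PUSH 33 → [33]
DUP     → [33, 33]
OVER    → [33, 33, 33]
ROT     → [33, 33, 33]
POP     → [33, 33]
NEG     → [33, -33]
STORE 2 → [33]
PUSH 3  → [33, 3]
OVER    → [33, 3, 33]
OVER    → [33, 3, 33, 3]
SUB     → [33, 3, 30]
OVER    → [33, 3, 30, 3]
MUL     → [33, 3, 90]
STORE 0 → [33, 3]

2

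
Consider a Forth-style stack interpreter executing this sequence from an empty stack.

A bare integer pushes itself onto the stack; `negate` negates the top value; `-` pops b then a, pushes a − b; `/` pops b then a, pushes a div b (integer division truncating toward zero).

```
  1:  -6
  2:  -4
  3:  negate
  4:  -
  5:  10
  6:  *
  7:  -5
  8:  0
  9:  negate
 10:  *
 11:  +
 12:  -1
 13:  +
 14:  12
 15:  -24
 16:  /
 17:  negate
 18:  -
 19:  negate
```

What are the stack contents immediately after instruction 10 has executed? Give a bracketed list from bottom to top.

[-100, 0]

-6     -> [-6]
-4     -> [-6, -4]
negate -> [-6, 4]
-      -> [-10]
10     -> [-10, 10]
*      -> [-100]
-5     -> [-100, -5]
0      -> [-100, -5, 0]
negate -> [-100, -5, 0]
*      -> [-100, 0]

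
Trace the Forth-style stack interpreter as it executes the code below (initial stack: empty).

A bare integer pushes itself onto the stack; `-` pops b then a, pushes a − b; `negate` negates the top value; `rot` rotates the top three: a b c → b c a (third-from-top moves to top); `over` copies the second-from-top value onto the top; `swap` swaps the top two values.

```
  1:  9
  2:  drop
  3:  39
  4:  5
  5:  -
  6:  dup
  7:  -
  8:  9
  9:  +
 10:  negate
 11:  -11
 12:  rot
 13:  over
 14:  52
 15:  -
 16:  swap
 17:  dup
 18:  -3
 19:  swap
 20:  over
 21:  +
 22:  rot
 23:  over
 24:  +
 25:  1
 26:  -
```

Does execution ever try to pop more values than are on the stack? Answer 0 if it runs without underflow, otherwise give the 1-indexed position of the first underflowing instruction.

12

9      -> 9
drop   -> (empty)
39     -> 39
5      -> 39 5
-      -> 34
dup    -> 34 34
-      -> 0
9      -> 0 9
+      -> 9
negate -> -9
-11    -> -9 -11
rot  — needs 3 operands, stack has 2 → underflow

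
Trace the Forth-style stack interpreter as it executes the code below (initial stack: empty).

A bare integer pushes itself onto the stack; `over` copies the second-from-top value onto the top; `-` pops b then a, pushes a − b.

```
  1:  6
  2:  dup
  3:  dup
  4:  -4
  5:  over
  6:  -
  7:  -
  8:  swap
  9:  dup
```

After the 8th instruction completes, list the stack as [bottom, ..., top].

6    → [6]
dup  → [6, 6]
dup  → [6, 6, 6]
-4   → [6, 6, 6, -4]
over → [6, 6, 6, -4, 6]
-    → [6, 6, 6, -10]
-    → [6, 6, 16]
swap → [6, 16, 6]

[6, 16, 6]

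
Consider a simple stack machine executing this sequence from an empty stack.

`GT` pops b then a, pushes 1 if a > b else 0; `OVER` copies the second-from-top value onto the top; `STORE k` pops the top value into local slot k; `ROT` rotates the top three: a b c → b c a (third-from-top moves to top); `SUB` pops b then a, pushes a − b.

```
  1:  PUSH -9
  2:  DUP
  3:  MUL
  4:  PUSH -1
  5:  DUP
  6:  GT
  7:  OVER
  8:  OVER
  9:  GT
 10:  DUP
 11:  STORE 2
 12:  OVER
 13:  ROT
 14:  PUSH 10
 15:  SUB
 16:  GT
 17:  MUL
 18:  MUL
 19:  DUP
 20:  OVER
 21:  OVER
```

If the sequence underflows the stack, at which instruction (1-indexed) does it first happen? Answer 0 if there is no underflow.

0

PUSH -9 : [-9]
DUP     : [-9, -9]
MUL     : [81]
PUSH -1 : [81, -1]
DUP     : [81, -1, -1]
GT      : [81, 0]
OVER    : [81, 0, 81]
OVER    : [81, 0, 81, 0]
GT      : [81, 0, 1]
DUP     : [81, 0, 1, 1]
STORE 2 : [81, 0, 1]
OVER    : [81, 0, 1, 0]
ROT     : [81, 1, 0, 0]
PUSH 10 : [81, 1, 0, 0, 10]
SUB     : [81, 1, 0, -10]
GT      : [81, 1, 1]
MUL     : [81, 1]
MUL     : [81]
DUP     : [81, 81]
OVER    : [81, 81, 81]
OVER    : [81, 81, 81, 81]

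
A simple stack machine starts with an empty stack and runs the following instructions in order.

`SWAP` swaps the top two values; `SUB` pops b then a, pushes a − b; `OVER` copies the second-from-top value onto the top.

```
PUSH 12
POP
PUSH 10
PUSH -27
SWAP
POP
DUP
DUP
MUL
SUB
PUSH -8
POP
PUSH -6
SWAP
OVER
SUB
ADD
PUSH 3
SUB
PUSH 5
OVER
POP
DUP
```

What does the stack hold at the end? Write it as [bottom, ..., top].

PUSH 12   12
POP       (empty)
PUSH 10   10
PUSH -27  10 -27
SWAP      -27 10
POP       -27
DUP       -27 -27
DUP       -27 -27 -27
MUL       -27 729
SUB       -756
PUSH -8   -756 -8
POP       -756
PUSH -6   -756 -6
SWAP      -6 -756
OVER      -6 -756 -6
SUB       -6 -750
ADD       -756
PUSH 3    -756 3
SUB       -759
PUSH 5    -759 5
OVER      -759 5 -759
POP       -759 5
DUP       -759 5 5

[-759, 5, 5]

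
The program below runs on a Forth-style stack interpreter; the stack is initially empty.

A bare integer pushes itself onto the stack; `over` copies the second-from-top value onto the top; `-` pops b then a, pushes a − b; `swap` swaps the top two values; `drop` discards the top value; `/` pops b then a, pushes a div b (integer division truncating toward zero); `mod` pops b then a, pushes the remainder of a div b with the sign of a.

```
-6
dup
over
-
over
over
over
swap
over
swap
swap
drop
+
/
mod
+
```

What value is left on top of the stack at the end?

-6

-6   : -6
dup  : -6 -6
over : -6 -6 -6
-    : -6 0
over : -6 0 -6
over : -6 0 -6 0
over : -6 0 -6 0 -6
swap : -6 0 -6 -6 0
over : -6 0 -6 -6 0 -6
swap : -6 0 -6 -6 -6 0
swap : -6 0 -6 -6 0 -6
drop : -6 0 -6 -6 0
+    : -6 0 -6 -6
/    : -6 0 1
mod  : -6 0
+    : -6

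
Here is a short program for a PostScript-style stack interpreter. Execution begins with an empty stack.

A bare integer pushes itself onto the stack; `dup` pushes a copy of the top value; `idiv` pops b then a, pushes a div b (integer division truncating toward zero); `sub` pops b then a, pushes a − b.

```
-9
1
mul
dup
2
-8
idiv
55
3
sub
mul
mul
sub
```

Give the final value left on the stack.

-9   -> -9
1    -> -9 1
mul  -> -9
dup  -> -9 -9
2    -> -9 -9 2
-8   -> -9 -9 2 -8
idiv -> -9 -9 0
55   -> -9 -9 0 55
3    -> -9 -9 0 55 3
sub  -> -9 -9 0 52
mul  -> -9 -9 0
mul  -> -9 0
sub  -> -9

-9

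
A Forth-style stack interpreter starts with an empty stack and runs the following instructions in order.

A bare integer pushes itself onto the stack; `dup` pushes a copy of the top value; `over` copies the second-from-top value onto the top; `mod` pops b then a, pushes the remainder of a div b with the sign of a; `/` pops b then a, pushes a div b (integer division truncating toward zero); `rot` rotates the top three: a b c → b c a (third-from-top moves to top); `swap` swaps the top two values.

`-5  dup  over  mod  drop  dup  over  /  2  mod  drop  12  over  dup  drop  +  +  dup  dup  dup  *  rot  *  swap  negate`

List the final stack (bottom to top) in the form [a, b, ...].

[8, -2]

-5     → [-5]
dup    → [-5, -5]
over   → [-5, -5, -5]
mod    → [-5, 0]
drop   → [-5]
dup    → [-5, -5]
over   → [-5, -5, -5]
/      → [-5, 1]
2      → [-5, 1, 2]
mod    → [-5, 1]
drop   → [-5]
12     → [-5, 12]
over   → [-5, 12, -5]
dup    → [-5, 12, -5, -5]
drop   → [-5, 12, -5]
+      → [-5, 7]
+      → [2]
dup    → [2, 2]
dup    → [2, 2, 2]
dup    → [2, 2, 2, 2]
*      → [2, 2, 4]
rot    → [2, 4, 2]
*      → [2, 8]
swap   → [8, 2]
negate → [8, -2]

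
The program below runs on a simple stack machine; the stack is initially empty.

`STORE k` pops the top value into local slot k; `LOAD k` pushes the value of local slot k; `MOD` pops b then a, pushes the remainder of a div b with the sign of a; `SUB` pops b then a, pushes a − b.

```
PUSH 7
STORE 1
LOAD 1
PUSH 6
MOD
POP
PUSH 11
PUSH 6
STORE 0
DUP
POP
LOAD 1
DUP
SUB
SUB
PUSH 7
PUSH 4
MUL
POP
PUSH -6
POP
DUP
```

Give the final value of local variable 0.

6

PUSH 7  -> 7
STORE 1 -> (empty)
LOAD 1  -> 7
PUSH 6  -> 7 6
MOD     -> 1
POP     -> (empty)
PUSH 11 -> 11
PUSH 6  -> 11 6
STORE 0 -> 11
DUP     -> 11 11
POP     -> 11
LOAD 1  -> 11 7
DUP     -> 11 7 7
SUB     -> 11 0
SUB     -> 11
PUSH 7  -> 11 7
PUSH 4  -> 11 7 4
MUL     -> 11 28
POP     -> 11
PUSH -6 -> 11 -6
POP     -> 11
DUP     -> 11 11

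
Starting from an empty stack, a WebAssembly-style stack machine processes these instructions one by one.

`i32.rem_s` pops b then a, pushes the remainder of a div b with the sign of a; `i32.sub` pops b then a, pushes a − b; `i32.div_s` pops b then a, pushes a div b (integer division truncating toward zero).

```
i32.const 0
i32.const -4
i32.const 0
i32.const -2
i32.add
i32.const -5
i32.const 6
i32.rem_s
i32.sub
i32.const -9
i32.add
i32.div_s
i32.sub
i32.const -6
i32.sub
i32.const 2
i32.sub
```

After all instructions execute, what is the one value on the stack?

4

i32.const 0  -> [0]
i32.const -4 -> [0, -4]
i32.const 0  -> [0, -4, 0]
i32.const -2 -> [0, -4, 0, -2]
i32.add      -> [0, -4, -2]
i32.const -5 -> [0, -4, -2, -5]
i32.const 6  -> [0, -4, -2, -5, 6]
i32.rem_s    -> [0, -4, -2, -5]
i32.sub      -> [0, -4, 3]
i32.const -9 -> [0, -4, 3, -9]
i32.add      -> [0, -4, -6]
i32.div_s    -> [0, 0]
i32.sub      -> [0]
i32.const -6 -> [0, -6]
i32.sub      -> [6]
i32.const 2  -> [6, 2]
i32.sub      -> [4]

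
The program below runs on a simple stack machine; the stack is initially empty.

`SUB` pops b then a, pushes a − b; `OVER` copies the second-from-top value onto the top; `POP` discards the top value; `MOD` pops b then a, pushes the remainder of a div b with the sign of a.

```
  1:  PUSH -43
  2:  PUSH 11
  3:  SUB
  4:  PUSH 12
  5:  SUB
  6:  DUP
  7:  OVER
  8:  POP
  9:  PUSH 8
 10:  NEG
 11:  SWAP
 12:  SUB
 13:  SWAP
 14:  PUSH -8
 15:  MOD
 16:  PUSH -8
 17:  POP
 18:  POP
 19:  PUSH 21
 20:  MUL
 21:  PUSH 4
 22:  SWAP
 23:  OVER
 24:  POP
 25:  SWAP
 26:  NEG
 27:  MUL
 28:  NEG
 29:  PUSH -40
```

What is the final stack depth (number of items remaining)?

PUSH -43 → [-43]
PUSH 11  → [-43, 11]
SUB      → [-54]
PUSH 12  → [-54, 12]
SUB      → [-66]
DUP      → [-66, -66]
OVER     → [-66, -66, -66]
POP      → [-66, -66]
PUSH 8   → [-66, -66, 8]
NEG      → [-66, -66, -8]
SWAP     → [-66, -8, -66]
SUB      → [-66, 58]
SWAP     → [58, -66]
PUSH -8  → [58, -66, -8]
MOD      → [58, -2]
PUSH -8  → [58, -2, -8]
POP      → [58, -2]
POP      → [58]
PUSH 21  → [58, 21]
MUL      → [1218]
PUSH 4   → [1218, 4]
SWAP     → [4, 1218]
OVER     → [4, 1218, 4]
POP      → [4, 1218]
SWAP     → [1218, 4]
NEG      → [1218, -4]
MUL      → [-4872]
NEG      → [4872]
PUSH -40 → [4872, -40]

2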